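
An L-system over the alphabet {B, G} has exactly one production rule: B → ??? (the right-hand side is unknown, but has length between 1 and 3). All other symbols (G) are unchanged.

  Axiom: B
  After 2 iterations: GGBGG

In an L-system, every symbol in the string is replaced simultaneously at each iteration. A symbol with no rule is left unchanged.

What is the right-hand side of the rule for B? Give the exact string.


Answer: GBG

Derivation:
Trying B → GBG:
  Step 0: B
  Step 1: GBG
  Step 2: GGBGG
Matches the given result.


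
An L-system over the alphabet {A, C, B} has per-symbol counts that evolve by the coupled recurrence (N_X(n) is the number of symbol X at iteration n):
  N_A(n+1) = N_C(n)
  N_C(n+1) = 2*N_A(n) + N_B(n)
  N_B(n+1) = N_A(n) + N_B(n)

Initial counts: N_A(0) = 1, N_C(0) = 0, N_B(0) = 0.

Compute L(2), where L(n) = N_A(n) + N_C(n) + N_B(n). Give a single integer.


Step 0: N_A=1, N_C=0, N_B=0, L=1
Step 1: N_A=0, N_C=2, N_B=1, L=3
Step 2: N_A=2, N_C=1, N_B=1, L=4

Answer: 4


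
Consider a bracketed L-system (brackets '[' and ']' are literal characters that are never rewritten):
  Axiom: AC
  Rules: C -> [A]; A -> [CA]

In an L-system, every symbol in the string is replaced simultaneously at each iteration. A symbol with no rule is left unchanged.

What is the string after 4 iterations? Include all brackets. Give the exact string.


Step 0: AC
Step 1: [CA][A]
Step 2: [[A][CA]][[CA]]
Step 3: [[[CA]][[A][CA]]][[[A][CA]]]
Step 4: [[[[A][CA]]][[[CA]][[A][CA]]]][[[[CA]][[A][CA]]]]

Answer: [[[[A][CA]]][[[CA]][[A][CA]]]][[[[CA]][[A][CA]]]]


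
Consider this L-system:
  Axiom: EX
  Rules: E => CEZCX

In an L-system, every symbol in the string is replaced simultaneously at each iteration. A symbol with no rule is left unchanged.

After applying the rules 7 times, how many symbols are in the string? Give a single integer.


Answer: 30

Derivation:
Step 0: length = 2
Step 1: length = 6
Step 2: length = 10
Step 3: length = 14
Step 4: length = 18
Step 5: length = 22
Step 6: length = 26
Step 7: length = 30


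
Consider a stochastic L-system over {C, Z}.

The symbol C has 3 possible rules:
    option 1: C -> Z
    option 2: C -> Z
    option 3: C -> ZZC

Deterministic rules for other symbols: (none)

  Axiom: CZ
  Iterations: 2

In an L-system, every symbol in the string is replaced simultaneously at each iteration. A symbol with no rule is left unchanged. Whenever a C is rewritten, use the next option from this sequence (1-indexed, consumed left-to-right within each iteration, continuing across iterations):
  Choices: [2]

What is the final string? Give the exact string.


Step 0: CZ
Step 1: ZZ  (used choices [2])
Step 2: ZZ  (used choices [])

Answer: ZZ


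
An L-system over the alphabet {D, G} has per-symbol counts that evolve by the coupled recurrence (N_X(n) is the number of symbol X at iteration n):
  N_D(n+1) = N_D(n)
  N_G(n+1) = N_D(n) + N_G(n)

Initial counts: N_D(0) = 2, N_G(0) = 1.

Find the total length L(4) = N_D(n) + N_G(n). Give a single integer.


Answer: 11

Derivation:
Step 0: N_D=2, N_G=1, L=3
Step 1: N_D=2, N_G=3, L=5
Step 2: N_D=2, N_G=5, L=7
Step 3: N_D=2, N_G=7, L=9
Step 4: N_D=2, N_G=9, L=11


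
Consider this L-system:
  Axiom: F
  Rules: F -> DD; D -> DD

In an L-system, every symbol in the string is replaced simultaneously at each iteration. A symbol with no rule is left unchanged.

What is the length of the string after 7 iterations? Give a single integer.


Step 0: length = 1
Step 1: length = 2
Step 2: length = 4
Step 3: length = 8
Step 4: length = 16
Step 5: length = 32
Step 6: length = 64
Step 7: length = 128

Answer: 128


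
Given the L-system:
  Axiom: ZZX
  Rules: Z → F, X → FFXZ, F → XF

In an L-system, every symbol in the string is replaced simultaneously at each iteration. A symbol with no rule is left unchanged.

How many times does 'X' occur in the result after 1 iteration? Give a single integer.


Step 0: ZZX  (1 'X')
Step 1: FFFFXZ  (1 'X')

Answer: 1


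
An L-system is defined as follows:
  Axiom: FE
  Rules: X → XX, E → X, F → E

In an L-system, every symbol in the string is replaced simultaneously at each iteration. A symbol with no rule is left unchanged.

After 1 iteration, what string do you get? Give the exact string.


Step 0: FE
Step 1: EX

Answer: EX


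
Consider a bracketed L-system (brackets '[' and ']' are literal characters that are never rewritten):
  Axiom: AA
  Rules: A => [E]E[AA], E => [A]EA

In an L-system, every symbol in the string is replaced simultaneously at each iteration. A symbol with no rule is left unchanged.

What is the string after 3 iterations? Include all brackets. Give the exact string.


Step 0: AA
Step 1: [E]E[AA][E]E[AA]
Step 2: [[A]EA][A]EA[[E]E[AA][E]E[AA]][[A]EA][A]EA[[E]E[AA][E]E[AA]]
Step 3: [[[E]E[AA]][A]EA[E]E[AA]][[E]E[AA]][A]EA[E]E[AA][[[A]EA][A]EA[[E]E[AA][E]E[AA]][[A]EA][A]EA[[E]E[AA][E]E[AA]]][[[E]E[AA]][A]EA[E]E[AA]][[E]E[AA]][A]EA[E]E[AA][[[A]EA][A]EA[[E]E[AA][E]E[AA]][[A]EA][A]EA[[E]E[AA][E]E[AA]]]

Answer: [[[E]E[AA]][A]EA[E]E[AA]][[E]E[AA]][A]EA[E]E[AA][[[A]EA][A]EA[[E]E[AA][E]E[AA]][[A]EA][A]EA[[E]E[AA][E]E[AA]]][[[E]E[AA]][A]EA[E]E[AA]][[E]E[AA]][A]EA[E]E[AA][[[A]EA][A]EA[[E]E[AA][E]E[AA]][[A]EA][A]EA[[E]E[AA][E]E[AA]]]


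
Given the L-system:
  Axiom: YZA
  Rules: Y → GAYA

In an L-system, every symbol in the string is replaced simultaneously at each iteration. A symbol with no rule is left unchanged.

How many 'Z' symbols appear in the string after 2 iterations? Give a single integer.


Step 0: YZA  (1 'Z')
Step 1: GAYAZA  (1 'Z')
Step 2: GAGAYAAZA  (1 'Z')

Answer: 1


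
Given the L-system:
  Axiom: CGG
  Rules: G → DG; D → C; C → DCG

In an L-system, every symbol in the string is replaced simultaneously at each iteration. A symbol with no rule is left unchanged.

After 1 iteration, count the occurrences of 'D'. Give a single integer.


Answer: 3

Derivation:
Step 0: CGG  (0 'D')
Step 1: DCGDGDG  (3 'D')


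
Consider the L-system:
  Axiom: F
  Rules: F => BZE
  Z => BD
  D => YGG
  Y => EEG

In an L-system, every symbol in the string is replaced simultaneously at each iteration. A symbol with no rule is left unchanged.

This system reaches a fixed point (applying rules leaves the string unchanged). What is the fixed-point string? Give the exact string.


Step 0: F
Step 1: BZE
Step 2: BBDE
Step 3: BBYGGE
Step 4: BBEEGGGE
Step 5: BBEEGGGE  (unchanged — fixed point at step 4)

Answer: BBEEGGGE


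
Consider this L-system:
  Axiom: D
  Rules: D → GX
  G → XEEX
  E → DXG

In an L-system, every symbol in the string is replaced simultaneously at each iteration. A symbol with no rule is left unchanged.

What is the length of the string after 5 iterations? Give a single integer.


Step 0: length = 1
Step 1: length = 2
Step 2: length = 5
Step 3: length = 9
Step 4: length = 17
Step 5: length = 31

Answer: 31


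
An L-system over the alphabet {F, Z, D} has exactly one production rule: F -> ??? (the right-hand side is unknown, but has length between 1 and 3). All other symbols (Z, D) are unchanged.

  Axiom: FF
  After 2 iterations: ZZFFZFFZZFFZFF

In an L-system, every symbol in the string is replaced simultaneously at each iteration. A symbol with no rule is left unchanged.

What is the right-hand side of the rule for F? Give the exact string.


Answer: ZFF

Derivation:
Trying F -> ZFF:
  Step 0: FF
  Step 1: ZFFZFF
  Step 2: ZZFFZFFZZFFZFF
Matches the given result.


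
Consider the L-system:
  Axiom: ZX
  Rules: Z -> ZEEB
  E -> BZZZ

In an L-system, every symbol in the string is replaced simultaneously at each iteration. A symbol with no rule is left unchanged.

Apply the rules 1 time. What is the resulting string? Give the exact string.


Answer: ZEEBX

Derivation:
Step 0: ZX
Step 1: ZEEBX


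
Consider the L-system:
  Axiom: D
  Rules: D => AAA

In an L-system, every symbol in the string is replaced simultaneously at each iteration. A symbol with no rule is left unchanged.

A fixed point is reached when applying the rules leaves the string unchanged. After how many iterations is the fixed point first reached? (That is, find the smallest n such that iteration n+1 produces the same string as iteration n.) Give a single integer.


Step 0: D
Step 1: AAA
Step 2: AAA  (unchanged — fixed point at step 1)

Answer: 1


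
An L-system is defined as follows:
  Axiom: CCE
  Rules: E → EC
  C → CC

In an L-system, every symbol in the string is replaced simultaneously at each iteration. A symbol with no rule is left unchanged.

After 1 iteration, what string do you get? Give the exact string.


Step 0: CCE
Step 1: CCCCEC

Answer: CCCCEC


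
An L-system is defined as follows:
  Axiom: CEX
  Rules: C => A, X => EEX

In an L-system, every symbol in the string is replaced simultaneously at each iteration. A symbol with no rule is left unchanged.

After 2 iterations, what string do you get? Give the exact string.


Step 0: CEX
Step 1: AEEEX
Step 2: AEEEEEX

Answer: AEEEEEX


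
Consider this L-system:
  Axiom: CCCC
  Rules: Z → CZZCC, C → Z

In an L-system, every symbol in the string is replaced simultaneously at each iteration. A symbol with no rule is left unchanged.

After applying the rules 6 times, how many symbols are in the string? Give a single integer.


Answer: 1460

Derivation:
Step 0: length = 4
Step 1: length = 4
Step 2: length = 20
Step 3: length = 52
Step 4: length = 164
Step 5: length = 484
Step 6: length = 1460


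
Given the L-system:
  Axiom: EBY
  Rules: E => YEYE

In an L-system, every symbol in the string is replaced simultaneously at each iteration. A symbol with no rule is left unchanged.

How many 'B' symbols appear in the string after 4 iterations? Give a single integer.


Answer: 1

Derivation:
Step 0: EBY  (1 'B')
Step 1: YEYEBY  (1 'B')
Step 2: YYEYEYYEYEBY  (1 'B')
Step 3: YYYEYEYYEYEYYYEYEYYEYEBY  (1 'B')
Step 4: YYYYEYEYYEYEYYYEYEYYEYEYYYYEYEYYEYEYYYEYEYYEYEBY  (1 'B')


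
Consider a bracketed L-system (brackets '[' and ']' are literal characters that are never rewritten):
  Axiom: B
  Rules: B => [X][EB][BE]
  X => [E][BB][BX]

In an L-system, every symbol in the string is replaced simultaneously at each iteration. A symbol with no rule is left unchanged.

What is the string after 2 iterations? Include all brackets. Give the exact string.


Answer: [[E][BB][BX]][E[X][EB][BE]][[X][EB][BE]E]

Derivation:
Step 0: B
Step 1: [X][EB][BE]
Step 2: [[E][BB][BX]][E[X][EB][BE]][[X][EB][BE]E]


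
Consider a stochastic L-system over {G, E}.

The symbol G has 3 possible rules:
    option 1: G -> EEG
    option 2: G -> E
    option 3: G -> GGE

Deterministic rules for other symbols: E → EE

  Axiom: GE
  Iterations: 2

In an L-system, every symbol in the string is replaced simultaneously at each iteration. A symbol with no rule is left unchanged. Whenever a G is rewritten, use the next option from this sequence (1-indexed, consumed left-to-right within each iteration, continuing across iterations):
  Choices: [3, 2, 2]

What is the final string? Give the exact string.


Answer: EEEEEEEE

Derivation:
Step 0: GE
Step 1: GGEEE  (used choices [3])
Step 2: EEEEEEEE  (used choices [2, 2])


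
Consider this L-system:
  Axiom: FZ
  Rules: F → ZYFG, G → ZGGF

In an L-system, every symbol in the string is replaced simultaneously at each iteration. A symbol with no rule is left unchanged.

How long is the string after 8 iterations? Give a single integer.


Answer: 2963

Derivation:
Step 0: length = 2
Step 1: length = 5
Step 2: length = 11
Step 3: length = 26
Step 4: length = 65
Step 5: length = 167
Step 6: length = 434
Step 7: length = 1133
Step 8: length = 2963


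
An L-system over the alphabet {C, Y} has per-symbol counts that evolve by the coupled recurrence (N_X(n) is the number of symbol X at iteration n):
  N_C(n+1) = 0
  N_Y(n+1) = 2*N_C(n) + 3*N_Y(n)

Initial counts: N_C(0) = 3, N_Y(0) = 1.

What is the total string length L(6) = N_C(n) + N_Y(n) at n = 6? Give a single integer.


Step 0: N_C=3, N_Y=1, L=4
Step 1: N_C=0, N_Y=9, L=9
Step 2: N_C=0, N_Y=27, L=27
Step 3: N_C=0, N_Y=81, L=81
Step 4: N_C=0, N_Y=243, L=243
Step 5: N_C=0, N_Y=729, L=729
Step 6: N_C=0, N_Y=2187, L=2187

Answer: 2187


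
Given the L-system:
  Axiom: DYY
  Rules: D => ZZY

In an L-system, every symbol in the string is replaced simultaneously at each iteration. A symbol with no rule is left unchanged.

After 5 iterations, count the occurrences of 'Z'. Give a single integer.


Answer: 2

Derivation:
Step 0: DYY  (0 'Z')
Step 1: ZZYYY  (2 'Z')
Step 2: ZZYYY  (2 'Z')
Step 3: ZZYYY  (2 'Z')
Step 4: ZZYYY  (2 'Z')
Step 5: ZZYYY  (2 'Z')


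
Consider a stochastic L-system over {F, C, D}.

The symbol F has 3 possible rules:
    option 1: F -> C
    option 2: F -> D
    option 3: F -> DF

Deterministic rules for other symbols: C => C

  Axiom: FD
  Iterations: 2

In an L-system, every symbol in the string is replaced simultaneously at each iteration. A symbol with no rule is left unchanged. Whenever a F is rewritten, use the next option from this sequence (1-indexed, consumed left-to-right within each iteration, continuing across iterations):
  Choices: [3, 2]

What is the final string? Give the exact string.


Step 0: FD
Step 1: DFD  (used choices [3])
Step 2: DDD  (used choices [2])

Answer: DDD


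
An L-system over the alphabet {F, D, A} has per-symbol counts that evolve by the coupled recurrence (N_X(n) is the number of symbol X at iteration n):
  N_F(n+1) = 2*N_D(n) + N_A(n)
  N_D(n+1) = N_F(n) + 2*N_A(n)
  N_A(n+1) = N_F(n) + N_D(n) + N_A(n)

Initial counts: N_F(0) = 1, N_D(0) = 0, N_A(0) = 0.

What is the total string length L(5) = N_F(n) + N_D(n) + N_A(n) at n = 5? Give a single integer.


Answer: 182

Derivation:
Step 0: N_F=1, N_D=0, N_A=0, L=1
Step 1: N_F=0, N_D=1, N_A=1, L=2
Step 2: N_F=3, N_D=2, N_A=2, L=7
Step 3: N_F=6, N_D=7, N_A=7, L=20
Step 4: N_F=21, N_D=20, N_A=20, L=61
Step 5: N_F=60, N_D=61, N_A=61, L=182


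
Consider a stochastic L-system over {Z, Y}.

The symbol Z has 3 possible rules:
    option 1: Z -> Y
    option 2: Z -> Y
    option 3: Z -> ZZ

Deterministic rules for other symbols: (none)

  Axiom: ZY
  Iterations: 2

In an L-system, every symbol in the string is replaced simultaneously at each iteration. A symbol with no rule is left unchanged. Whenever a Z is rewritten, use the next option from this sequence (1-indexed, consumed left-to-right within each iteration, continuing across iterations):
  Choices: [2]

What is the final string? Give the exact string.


Step 0: ZY
Step 1: YY  (used choices [2])
Step 2: YY  (used choices [])

Answer: YY


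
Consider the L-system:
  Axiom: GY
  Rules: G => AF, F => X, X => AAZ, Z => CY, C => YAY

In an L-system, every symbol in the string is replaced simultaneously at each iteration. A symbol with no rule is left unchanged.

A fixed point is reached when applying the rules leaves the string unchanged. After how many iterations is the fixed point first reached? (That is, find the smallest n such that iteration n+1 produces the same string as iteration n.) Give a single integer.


Answer: 5

Derivation:
Step 0: GY
Step 1: AFY
Step 2: AXY
Step 3: AAAZY
Step 4: AAACYY
Step 5: AAAYAYYY
Step 6: AAAYAYYY  (unchanged — fixed point at step 5)


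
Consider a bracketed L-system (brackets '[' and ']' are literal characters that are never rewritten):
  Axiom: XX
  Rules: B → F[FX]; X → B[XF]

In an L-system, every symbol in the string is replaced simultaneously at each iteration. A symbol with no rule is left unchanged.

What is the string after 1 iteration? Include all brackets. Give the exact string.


Answer: B[XF]B[XF]

Derivation:
Step 0: XX
Step 1: B[XF]B[XF]


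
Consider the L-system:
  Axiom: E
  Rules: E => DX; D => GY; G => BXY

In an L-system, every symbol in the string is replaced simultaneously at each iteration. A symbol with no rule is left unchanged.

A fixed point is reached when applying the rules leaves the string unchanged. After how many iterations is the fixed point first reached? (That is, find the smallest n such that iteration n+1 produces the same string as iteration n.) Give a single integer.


Step 0: E
Step 1: DX
Step 2: GYX
Step 3: BXYYX
Step 4: BXYYX  (unchanged — fixed point at step 3)

Answer: 3


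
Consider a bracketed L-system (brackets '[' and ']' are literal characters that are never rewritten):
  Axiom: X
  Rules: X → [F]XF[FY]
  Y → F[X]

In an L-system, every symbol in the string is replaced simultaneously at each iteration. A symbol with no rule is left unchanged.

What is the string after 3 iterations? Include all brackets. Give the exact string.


Answer: [F][F][F]XF[FY]F[FF[X]]F[FF[[F]XF[FY]]]

Derivation:
Step 0: X
Step 1: [F]XF[FY]
Step 2: [F][F]XF[FY]F[FF[X]]
Step 3: [F][F][F]XF[FY]F[FF[X]]F[FF[[F]XF[FY]]]


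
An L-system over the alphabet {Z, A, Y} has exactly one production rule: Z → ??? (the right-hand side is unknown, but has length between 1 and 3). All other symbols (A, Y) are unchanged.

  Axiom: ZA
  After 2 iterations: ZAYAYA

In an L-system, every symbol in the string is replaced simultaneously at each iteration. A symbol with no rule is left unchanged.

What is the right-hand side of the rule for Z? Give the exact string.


Answer: ZAY

Derivation:
Trying Z → ZAY:
  Step 0: ZA
  Step 1: ZAYA
  Step 2: ZAYAYA
Matches the given result.


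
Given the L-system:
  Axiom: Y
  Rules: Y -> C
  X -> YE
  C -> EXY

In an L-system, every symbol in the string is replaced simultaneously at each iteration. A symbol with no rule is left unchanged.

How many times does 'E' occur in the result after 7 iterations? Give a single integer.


Step 0: Y  (0 'E')
Step 1: C  (0 'E')
Step 2: EXY  (1 'E')
Step 3: EYEC  (2 'E')
Step 4: ECEEXY  (3 'E')
Step 5: EEXYEEYEC  (5 'E')
Step 6: EEYECEECEEXY  (7 'E')
Step 7: EECEEXYEEEXYEEYEC  (10 'E')

Answer: 10


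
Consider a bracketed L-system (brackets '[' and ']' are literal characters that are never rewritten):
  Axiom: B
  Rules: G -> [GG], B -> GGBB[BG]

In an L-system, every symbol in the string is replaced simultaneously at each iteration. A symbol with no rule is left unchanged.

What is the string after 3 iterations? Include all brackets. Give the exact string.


Answer: [[GG][GG]][[GG][GG]][GG][GG]GGBB[BG]GGBB[BG][GGBB[BG][GG]][GG][GG]GGBB[BG]GGBB[BG][GGBB[BG][GG]][[GG][GG]GGBB[BG]GGBB[BG][GGBB[BG][GG]][[GG][GG]]]

Derivation:
Step 0: B
Step 1: GGBB[BG]
Step 2: [GG][GG]GGBB[BG]GGBB[BG][GGBB[BG][GG]]
Step 3: [[GG][GG]][[GG][GG]][GG][GG]GGBB[BG]GGBB[BG][GGBB[BG][GG]][GG][GG]GGBB[BG]GGBB[BG][GGBB[BG][GG]][[GG][GG]GGBB[BG]GGBB[BG][GGBB[BG][GG]][[GG][GG]]]


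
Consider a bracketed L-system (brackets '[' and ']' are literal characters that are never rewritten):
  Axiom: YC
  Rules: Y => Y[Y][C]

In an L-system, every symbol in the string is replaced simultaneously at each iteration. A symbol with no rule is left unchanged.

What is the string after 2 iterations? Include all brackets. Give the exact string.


Answer: Y[Y][C][Y[Y][C]][C]C

Derivation:
Step 0: YC
Step 1: Y[Y][C]C
Step 2: Y[Y][C][Y[Y][C]][C]C


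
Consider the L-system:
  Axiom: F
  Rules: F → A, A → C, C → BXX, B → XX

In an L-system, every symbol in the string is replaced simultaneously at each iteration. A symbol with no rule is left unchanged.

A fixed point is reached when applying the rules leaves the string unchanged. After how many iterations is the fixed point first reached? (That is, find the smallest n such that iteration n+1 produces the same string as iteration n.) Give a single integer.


Answer: 4

Derivation:
Step 0: F
Step 1: A
Step 2: C
Step 3: BXX
Step 4: XXXX
Step 5: XXXX  (unchanged — fixed point at step 4)


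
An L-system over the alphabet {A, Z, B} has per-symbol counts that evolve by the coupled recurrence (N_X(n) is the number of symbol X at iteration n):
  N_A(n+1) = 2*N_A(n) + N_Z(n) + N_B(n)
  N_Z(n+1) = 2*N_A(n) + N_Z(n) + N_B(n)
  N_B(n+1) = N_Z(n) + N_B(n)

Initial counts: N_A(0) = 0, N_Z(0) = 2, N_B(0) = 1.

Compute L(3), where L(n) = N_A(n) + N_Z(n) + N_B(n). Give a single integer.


Step 0: N_A=0, N_Z=2, N_B=1, L=3
Step 1: N_A=3, N_Z=3, N_B=3, L=9
Step 2: N_A=12, N_Z=12, N_B=6, L=30
Step 3: N_A=42, N_Z=42, N_B=18, L=102

Answer: 102


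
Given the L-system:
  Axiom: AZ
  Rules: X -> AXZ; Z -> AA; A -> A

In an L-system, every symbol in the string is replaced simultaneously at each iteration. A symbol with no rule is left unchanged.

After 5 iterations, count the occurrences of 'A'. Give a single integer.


Answer: 3

Derivation:
Step 0: AZ  (1 'A')
Step 1: AAA  (3 'A')
Step 2: AAA  (3 'A')
Step 3: AAA  (3 'A')
Step 4: AAA  (3 'A')
Step 5: AAA  (3 'A')


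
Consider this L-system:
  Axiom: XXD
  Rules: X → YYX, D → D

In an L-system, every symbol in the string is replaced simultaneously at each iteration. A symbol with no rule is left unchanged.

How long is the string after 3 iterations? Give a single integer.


Answer: 15

Derivation:
Step 0: length = 3
Step 1: length = 7
Step 2: length = 11
Step 3: length = 15


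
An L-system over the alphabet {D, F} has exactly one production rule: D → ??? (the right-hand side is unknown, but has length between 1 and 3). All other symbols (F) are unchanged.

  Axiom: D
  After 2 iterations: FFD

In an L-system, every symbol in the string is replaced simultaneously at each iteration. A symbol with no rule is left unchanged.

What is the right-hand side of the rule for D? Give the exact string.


Answer: FD

Derivation:
Trying D → FD:
  Step 0: D
  Step 1: FD
  Step 2: FFD
Matches the given result.


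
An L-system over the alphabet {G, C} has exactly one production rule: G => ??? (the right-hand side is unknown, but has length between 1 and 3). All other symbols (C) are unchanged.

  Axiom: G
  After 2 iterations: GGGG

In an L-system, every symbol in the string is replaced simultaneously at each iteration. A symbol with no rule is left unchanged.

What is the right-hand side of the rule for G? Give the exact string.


Trying G => GG:
  Step 0: G
  Step 1: GG
  Step 2: GGGG
Matches the given result.

Answer: GG


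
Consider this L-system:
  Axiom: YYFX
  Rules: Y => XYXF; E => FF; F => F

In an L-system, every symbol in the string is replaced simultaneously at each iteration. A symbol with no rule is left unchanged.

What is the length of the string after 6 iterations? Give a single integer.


Answer: 40

Derivation:
Step 0: length = 4
Step 1: length = 10
Step 2: length = 16
Step 3: length = 22
Step 4: length = 28
Step 5: length = 34
Step 6: length = 40


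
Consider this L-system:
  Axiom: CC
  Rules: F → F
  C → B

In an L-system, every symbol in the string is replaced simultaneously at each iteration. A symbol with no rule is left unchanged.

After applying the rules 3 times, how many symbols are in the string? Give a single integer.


Answer: 2

Derivation:
Step 0: length = 2
Step 1: length = 2
Step 2: length = 2
Step 3: length = 2


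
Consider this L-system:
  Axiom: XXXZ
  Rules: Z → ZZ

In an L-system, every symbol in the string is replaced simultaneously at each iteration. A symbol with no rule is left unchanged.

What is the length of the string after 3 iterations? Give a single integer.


Step 0: length = 4
Step 1: length = 5
Step 2: length = 7
Step 3: length = 11

Answer: 11


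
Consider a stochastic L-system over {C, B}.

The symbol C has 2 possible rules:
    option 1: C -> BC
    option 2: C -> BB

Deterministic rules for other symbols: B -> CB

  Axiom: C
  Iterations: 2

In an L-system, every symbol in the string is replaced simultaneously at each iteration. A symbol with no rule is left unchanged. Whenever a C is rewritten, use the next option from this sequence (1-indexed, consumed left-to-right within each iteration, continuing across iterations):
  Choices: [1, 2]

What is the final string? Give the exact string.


Answer: CBBB

Derivation:
Step 0: C
Step 1: BC  (used choices [1])
Step 2: CBBB  (used choices [2])


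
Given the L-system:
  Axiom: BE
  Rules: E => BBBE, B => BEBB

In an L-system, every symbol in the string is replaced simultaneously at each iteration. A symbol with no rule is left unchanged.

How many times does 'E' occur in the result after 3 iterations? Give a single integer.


Answer: 32

Derivation:
Step 0: BE  (1 'E')
Step 1: BEBBBBBE  (2 'E')
Step 2: BEBBBBBEBEBBBEBBBEBBBEBBBEBBBBBE  (8 'E')
Step 3: BEBBBBBEBEBBBEBBBEBBBEBBBEBBBBBEBEBBBBBEBEBBBEBBBEBBBBBEBEBBBEBBBEBBBBBEBEBBBEBBBEBBBBBEBEBBBEBBBEBBBBBEBEBBBEBBBEBBBEBBBEBBBBBE  (32 'E')


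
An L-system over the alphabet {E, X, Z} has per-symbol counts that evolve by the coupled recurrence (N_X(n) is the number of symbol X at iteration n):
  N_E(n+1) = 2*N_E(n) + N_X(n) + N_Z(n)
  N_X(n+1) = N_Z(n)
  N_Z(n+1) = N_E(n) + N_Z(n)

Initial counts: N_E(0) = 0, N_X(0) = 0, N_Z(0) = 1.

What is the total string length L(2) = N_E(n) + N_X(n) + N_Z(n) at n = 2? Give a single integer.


Step 0: N_E=0, N_X=0, N_Z=1, L=1
Step 1: N_E=1, N_X=1, N_Z=1, L=3
Step 2: N_E=4, N_X=1, N_Z=2, L=7

Answer: 7


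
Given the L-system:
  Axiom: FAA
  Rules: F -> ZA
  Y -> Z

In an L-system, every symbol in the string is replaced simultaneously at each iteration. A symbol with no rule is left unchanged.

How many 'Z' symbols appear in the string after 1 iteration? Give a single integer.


Answer: 1

Derivation:
Step 0: FAA  (0 'Z')
Step 1: ZAAA  (1 'Z')


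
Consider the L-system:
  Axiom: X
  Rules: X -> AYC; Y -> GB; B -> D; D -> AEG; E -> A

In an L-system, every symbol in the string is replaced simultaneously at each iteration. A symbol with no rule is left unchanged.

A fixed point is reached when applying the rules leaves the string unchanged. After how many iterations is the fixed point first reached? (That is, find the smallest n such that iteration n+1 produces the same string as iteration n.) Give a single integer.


Answer: 5

Derivation:
Step 0: X
Step 1: AYC
Step 2: AGBC
Step 3: AGDC
Step 4: AGAEGC
Step 5: AGAAGC
Step 6: AGAAGC  (unchanged — fixed point at step 5)


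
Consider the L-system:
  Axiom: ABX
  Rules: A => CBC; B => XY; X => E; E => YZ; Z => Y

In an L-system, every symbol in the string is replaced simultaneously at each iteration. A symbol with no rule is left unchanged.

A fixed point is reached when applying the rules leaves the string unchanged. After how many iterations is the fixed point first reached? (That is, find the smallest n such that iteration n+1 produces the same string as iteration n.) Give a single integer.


Step 0: ABX
Step 1: CBCXYE
Step 2: CXYCEYYZ
Step 3: CEYCYZYYY
Step 4: CYZYCYYYYY
Step 5: CYYYCYYYYY
Step 6: CYYYCYYYYY  (unchanged — fixed point at step 5)

Answer: 5


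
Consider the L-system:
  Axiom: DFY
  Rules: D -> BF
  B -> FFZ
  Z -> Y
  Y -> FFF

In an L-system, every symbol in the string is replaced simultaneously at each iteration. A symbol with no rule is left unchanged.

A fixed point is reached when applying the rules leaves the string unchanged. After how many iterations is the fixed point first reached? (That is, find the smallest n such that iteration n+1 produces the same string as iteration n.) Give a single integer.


Step 0: DFY
Step 1: BFFFFF
Step 2: FFZFFFFF
Step 3: FFYFFFFF
Step 4: FFFFFFFFFF
Step 5: FFFFFFFFFF  (unchanged — fixed point at step 4)

Answer: 4


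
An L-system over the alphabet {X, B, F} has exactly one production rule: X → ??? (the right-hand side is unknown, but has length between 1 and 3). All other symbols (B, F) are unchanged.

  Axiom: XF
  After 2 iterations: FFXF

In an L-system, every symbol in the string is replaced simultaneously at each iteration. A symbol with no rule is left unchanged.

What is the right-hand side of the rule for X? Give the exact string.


Trying X → FX:
  Step 0: XF
  Step 1: FXF
  Step 2: FFXF
Matches the given result.

Answer: FX


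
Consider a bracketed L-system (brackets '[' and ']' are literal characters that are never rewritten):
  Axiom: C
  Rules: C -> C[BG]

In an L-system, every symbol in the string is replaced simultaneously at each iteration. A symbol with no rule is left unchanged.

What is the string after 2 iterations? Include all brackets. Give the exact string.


Step 0: C
Step 1: C[BG]
Step 2: C[BG][BG]

Answer: C[BG][BG]


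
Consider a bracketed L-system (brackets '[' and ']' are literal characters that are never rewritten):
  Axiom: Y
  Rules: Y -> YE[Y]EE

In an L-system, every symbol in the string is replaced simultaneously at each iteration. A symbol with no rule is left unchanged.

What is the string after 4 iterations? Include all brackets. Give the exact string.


Step 0: Y
Step 1: YE[Y]EE
Step 2: YE[Y]EEE[YE[Y]EE]EE
Step 3: YE[Y]EEE[YE[Y]EE]EEE[YE[Y]EEE[YE[Y]EE]EE]EE
Step 4: YE[Y]EEE[YE[Y]EE]EEE[YE[Y]EEE[YE[Y]EE]EE]EEE[YE[Y]EEE[YE[Y]EE]EEE[YE[Y]EEE[YE[Y]EE]EE]EE]EE

Answer: YE[Y]EEE[YE[Y]EE]EEE[YE[Y]EEE[YE[Y]EE]EE]EEE[YE[Y]EEE[YE[Y]EE]EEE[YE[Y]EEE[YE[Y]EE]EE]EE]EE


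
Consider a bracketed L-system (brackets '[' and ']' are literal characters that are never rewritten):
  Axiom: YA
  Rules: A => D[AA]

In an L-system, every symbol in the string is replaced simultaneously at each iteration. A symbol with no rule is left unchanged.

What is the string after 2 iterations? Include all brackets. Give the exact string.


Step 0: YA
Step 1: YD[AA]
Step 2: YD[D[AA]D[AA]]

Answer: YD[D[AA]D[AA]]


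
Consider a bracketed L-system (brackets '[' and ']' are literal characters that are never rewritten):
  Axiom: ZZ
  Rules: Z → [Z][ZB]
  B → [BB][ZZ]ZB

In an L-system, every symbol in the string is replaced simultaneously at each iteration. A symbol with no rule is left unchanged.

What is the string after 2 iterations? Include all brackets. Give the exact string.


Answer: [[Z][ZB]][[Z][ZB][BB][ZZ]ZB][[Z][ZB]][[Z][ZB][BB][ZZ]ZB]

Derivation:
Step 0: ZZ
Step 1: [Z][ZB][Z][ZB]
Step 2: [[Z][ZB]][[Z][ZB][BB][ZZ]ZB][[Z][ZB]][[Z][ZB][BB][ZZ]ZB]


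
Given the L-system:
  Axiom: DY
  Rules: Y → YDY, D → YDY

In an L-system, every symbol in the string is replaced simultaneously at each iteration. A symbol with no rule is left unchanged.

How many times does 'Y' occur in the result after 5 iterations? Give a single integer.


Answer: 324

Derivation:
Step 0: DY  (1 'Y')
Step 1: YDYYDY  (4 'Y')
Step 2: YDYYDYYDYYDYYDYYDY  (12 'Y')
Step 3: YDYYDYYDYYDYYDYYDYYDYYDYYDYYDYYDYYDYYDYYDYYDYYDYYDYYDY  (36 'Y')
Step 4: YDYYDYYDYYDYYDYYDYYDYYDYYDYYDYYDYYDYYDYYDYYDYYDYYDYYDYYDYYDYYDYYDYYDYYDYYDYYDYYDYYDYYDYYDYYDYYDYYDYYDYYDYYDYYDYYDYYDYYDYYDYYDYYDYYDYYDYYDYYDYYDYYDYYDYYDYYDYYDYYDY  (108 'Y')
Step 5: YDYYDYYDYYDYYDYYDYYDYYDYYDYYDYYDYYDYYDYYDYYDYYDYYDYYDYYDYYDYYDYYDYYDYYDYYDYYDYYDYYDYYDYYDYYDYYDYYDYYDYYDYYDYYDYYDYYDYYDYYDYYDYYDYYDYYDYYDYYDYYDYYDYYDYYDYYDYYDYYDYYDYYDYYDYYDYYDYYDYYDYYDYYDYYDYYDYYDYYDYYDYYDYYDYYDYYDYYDYYDYYDYYDYYDYYDYYDYYDYYDYYDYYDYYDYYDYYDYYDYYDYYDYYDYYDYYDYYDYYDYYDYYDYYDYYDYYDYYDYYDYYDYYDYYDYYDYYDYYDYYDYYDYYDYYDYYDYYDYYDYYDYYDYYDYYDYYDYYDYYDYYDYYDYYDYYDYYDYYDYYDYYDYYDYYDYYDYYDYYDYYDYYDYYDYYDYYDYYDYYDYYDYYDYYDYYDYYDYYDYYDYYDYYDYYDYYDYYDYYDYYDYYDYYDYYDYYDYYDYYDYYDY  (324 'Y')


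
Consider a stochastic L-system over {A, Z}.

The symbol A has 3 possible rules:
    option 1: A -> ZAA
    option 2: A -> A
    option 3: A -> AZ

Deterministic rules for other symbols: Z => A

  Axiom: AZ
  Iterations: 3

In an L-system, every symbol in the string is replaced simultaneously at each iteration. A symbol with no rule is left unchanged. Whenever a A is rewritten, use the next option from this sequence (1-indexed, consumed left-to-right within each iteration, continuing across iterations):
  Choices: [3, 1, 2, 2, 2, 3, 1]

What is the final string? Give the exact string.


Answer: AAAAZZAA

Derivation:
Step 0: AZ
Step 1: AZA  (used choices [3])
Step 2: ZAAAA  (used choices [1, 2])
Step 3: AAAAZZAA  (used choices [2, 2, 3, 1])


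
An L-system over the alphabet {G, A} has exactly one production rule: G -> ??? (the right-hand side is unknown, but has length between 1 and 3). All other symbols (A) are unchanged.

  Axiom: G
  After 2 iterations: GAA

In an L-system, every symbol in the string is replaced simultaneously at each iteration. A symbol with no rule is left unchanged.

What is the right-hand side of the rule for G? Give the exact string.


Answer: GA

Derivation:
Trying G -> GA:
  Step 0: G
  Step 1: GA
  Step 2: GAA
Matches the given result.


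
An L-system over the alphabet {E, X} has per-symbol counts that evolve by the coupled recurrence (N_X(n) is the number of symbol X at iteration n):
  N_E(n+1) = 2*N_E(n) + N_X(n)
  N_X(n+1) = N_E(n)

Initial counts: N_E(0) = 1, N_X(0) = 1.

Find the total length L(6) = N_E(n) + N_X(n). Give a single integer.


Step 0: N_E=1, N_X=1, L=2
Step 1: N_E=3, N_X=1, L=4
Step 2: N_E=7, N_X=3, L=10
Step 3: N_E=17, N_X=7, L=24
Step 4: N_E=41, N_X=17, L=58
Step 5: N_E=99, N_X=41, L=140
Step 6: N_E=239, N_X=99, L=338

Answer: 338


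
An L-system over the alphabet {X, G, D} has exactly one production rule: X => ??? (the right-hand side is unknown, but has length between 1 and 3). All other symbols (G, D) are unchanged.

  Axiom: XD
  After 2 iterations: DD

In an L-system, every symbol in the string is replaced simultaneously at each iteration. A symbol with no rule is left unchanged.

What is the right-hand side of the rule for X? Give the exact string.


Trying X => D:
  Step 0: XD
  Step 1: DD
  Step 2: DD
Matches the given result.

Answer: D


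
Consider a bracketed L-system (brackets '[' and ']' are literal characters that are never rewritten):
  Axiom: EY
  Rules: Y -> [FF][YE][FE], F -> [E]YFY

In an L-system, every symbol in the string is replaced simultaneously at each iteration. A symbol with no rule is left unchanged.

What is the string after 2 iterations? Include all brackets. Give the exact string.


Answer: E[[E]YFY[E]YFY][[FF][YE][FE]E][[E]YFYE]

Derivation:
Step 0: EY
Step 1: E[FF][YE][FE]
Step 2: E[[E]YFY[E]YFY][[FF][YE][FE]E][[E]YFYE]


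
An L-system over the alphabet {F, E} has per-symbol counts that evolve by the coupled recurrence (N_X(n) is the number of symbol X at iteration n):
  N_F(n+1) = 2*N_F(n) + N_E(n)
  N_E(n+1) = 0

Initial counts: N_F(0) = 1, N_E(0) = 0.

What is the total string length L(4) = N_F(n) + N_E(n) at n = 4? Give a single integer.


Step 0: N_F=1, N_E=0, L=1
Step 1: N_F=2, N_E=0, L=2
Step 2: N_F=4, N_E=0, L=4
Step 3: N_F=8, N_E=0, L=8
Step 4: N_F=16, N_E=0, L=16

Answer: 16


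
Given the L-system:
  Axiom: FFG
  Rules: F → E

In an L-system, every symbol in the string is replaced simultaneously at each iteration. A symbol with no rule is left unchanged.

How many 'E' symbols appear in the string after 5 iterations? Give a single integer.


Answer: 2

Derivation:
Step 0: FFG  (0 'E')
Step 1: EEG  (2 'E')
Step 2: EEG  (2 'E')
Step 3: EEG  (2 'E')
Step 4: EEG  (2 'E')
Step 5: EEG  (2 'E')


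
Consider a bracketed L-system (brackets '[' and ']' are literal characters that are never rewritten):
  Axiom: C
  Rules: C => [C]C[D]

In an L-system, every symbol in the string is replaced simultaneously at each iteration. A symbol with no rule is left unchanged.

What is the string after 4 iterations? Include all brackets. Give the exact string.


Answer: [[[[C]C[D]][C]C[D][D]][[C]C[D]][C]C[D][D][D]][[[C]C[D]][C]C[D][D]][[C]C[D]][C]C[D][D][D][D]

Derivation:
Step 0: C
Step 1: [C]C[D]
Step 2: [[C]C[D]][C]C[D][D]
Step 3: [[[C]C[D]][C]C[D][D]][[C]C[D]][C]C[D][D][D]
Step 4: [[[[C]C[D]][C]C[D][D]][[C]C[D]][C]C[D][D][D]][[[C]C[D]][C]C[D][D]][[C]C[D]][C]C[D][D][D][D]


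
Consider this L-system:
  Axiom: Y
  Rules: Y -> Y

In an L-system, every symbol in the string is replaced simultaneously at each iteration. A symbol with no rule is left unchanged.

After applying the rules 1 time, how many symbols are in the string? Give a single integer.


Step 0: length = 1
Step 1: length = 1

Answer: 1


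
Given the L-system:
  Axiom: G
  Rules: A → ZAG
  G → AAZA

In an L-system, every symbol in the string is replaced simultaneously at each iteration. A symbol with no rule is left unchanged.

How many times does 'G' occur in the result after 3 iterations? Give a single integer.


Answer: 3

Derivation:
Step 0: G  (1 'G')
Step 1: AAZA  (0 'G')
Step 2: ZAGZAGZZAG  (3 'G')
Step 3: ZZAGAAZAZZAGAAZAZZZAGAAZA  (3 'G')


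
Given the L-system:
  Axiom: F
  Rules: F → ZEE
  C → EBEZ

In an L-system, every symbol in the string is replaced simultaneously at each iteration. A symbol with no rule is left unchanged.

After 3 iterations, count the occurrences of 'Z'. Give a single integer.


Step 0: F  (0 'Z')
Step 1: ZEE  (1 'Z')
Step 2: ZEE  (1 'Z')
Step 3: ZEE  (1 'Z')

Answer: 1


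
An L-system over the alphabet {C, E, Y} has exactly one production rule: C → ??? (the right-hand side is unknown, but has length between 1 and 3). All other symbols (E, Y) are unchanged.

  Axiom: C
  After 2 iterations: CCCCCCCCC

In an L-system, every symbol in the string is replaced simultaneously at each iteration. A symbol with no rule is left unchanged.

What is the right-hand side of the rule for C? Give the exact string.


Answer: CCC

Derivation:
Trying C → CCC:
  Step 0: C
  Step 1: CCC
  Step 2: CCCCCCCCC
Matches the given result.


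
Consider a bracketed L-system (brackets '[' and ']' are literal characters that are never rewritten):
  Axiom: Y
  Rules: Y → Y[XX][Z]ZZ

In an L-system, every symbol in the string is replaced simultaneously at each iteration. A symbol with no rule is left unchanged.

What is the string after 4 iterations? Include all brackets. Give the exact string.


Answer: Y[XX][Z]ZZ[XX][Z]ZZ[XX][Z]ZZ[XX][Z]ZZ

Derivation:
Step 0: Y
Step 1: Y[XX][Z]ZZ
Step 2: Y[XX][Z]ZZ[XX][Z]ZZ
Step 3: Y[XX][Z]ZZ[XX][Z]ZZ[XX][Z]ZZ
Step 4: Y[XX][Z]ZZ[XX][Z]ZZ[XX][Z]ZZ[XX][Z]ZZ


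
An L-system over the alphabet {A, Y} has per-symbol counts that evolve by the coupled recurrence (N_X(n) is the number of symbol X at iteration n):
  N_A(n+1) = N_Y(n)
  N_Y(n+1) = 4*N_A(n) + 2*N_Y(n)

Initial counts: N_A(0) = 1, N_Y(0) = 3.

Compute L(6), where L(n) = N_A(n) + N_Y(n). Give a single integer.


Answer: 4608

Derivation:
Step 0: N_A=1, N_Y=3, L=4
Step 1: N_A=3, N_Y=10, L=13
Step 2: N_A=10, N_Y=32, L=42
Step 3: N_A=32, N_Y=104, L=136
Step 4: N_A=104, N_Y=336, L=440
Step 5: N_A=336, N_Y=1088, L=1424
Step 6: N_A=1088, N_Y=3520, L=4608


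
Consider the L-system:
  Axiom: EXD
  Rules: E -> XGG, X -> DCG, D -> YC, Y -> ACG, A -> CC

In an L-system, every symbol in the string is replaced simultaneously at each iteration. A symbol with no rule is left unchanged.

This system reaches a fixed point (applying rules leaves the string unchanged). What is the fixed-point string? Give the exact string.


Step 0: EXD
Step 1: XGGDCGYC
Step 2: DCGGGYCCGACGC
Step 3: YCCGGGACGCCGCCCGC
Step 4: ACGCCGGGCCCGCCGCCCGC
Step 5: CCCGCCGGGCCCGCCGCCCGC
Step 6: CCCGCCGGGCCCGCCGCCCGC  (unchanged — fixed point at step 5)

Answer: CCCGCCGGGCCCGCCGCCCGC


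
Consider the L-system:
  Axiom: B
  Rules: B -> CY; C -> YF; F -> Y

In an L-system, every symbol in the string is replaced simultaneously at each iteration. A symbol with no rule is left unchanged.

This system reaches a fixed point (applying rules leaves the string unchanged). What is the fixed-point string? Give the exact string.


Step 0: B
Step 1: CY
Step 2: YFY
Step 3: YYY
Step 4: YYY  (unchanged — fixed point at step 3)

Answer: YYY


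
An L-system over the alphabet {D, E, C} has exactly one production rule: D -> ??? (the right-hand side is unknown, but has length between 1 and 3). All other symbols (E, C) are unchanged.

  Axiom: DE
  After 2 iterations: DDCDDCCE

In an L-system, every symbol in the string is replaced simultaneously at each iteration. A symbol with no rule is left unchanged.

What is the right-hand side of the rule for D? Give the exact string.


Answer: DDC

Derivation:
Trying D -> DDC:
  Step 0: DE
  Step 1: DDCE
  Step 2: DDCDDCCE
Matches the given result.


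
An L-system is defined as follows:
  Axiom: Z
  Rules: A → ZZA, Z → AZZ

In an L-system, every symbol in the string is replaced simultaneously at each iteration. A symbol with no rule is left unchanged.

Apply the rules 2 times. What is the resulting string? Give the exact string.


Step 0: Z
Step 1: AZZ
Step 2: ZZAAZZAZZ

Answer: ZZAAZZAZZ
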